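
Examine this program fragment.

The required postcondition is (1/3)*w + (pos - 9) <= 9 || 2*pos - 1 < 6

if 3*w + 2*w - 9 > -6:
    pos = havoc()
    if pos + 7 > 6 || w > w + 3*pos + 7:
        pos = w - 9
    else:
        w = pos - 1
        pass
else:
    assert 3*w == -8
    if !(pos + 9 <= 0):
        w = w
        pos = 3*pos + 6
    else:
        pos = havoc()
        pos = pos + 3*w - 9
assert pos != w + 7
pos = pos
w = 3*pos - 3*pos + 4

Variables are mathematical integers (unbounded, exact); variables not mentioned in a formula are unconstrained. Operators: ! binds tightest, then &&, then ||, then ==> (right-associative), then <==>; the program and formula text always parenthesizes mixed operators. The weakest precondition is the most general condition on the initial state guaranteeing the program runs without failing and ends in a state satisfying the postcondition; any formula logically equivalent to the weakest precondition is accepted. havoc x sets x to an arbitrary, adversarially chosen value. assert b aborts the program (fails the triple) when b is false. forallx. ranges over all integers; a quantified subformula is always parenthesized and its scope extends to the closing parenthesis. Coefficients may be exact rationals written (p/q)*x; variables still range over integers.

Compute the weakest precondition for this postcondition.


Working backward. After the program, the postcondition (1/3)*w + (pos - 9) <= 9 || 2*pos - 1 < 6 must hold; in canonical form it is pos + (1/3)*w <= 18 || 2*pos < 7.
Before w := 3*pos - 3*pos + 4: pos <= 50/3 || 2*pos < 7
Before pos := pos: pos <= 50/3 || 2*pos < 7
Before assert pos != w + 7: pos != w + 7 && (pos <= 50/3 || 2*pos < 7)
Then branch requires forall pos_1. (((pos_1 > -1 || 3*pos_1 < -7) ==> (w <= 77/3 || 2*w < 25)) && ((!(pos_1 > -1 || 3*pos_1 < -7)) ==> (pos_1 <= 50/3 || 2*pos_1 < 7))); else branch requires 3*w == -8 && ((!(pos <= -9)) ==> (3*pos != w + 1 && (3*pos <= 32/3 || 6*pos < -5))) && (pos <= -9 ==> (forall pos_1. (pos_1 + 2*w != 16 && (pos_1 + 3*w <= 77/3 || 2*pos_1 + 6*w < 25)))).
Before the if: (5*w > 3 ==> (forall pos_1. (((pos_1 > -1 || 3*pos_1 < -7) ==> (w <= 77/3 || 2*w < 25)) && ((!(pos_1 > -1 || 3*pos_1 < -7)) ==> (pos_1 <= 50/3 || 2*pos_1 < 7))))) && ((!(5*w > 3)) ==> (3*w == -8 && ((!(pos <= -9)) ==> (3*pos != w + 1 && (3*pos <= 32/3 || 6*pos < -5))) && (pos <= -9 ==> (forall pos_1. (pos_1 + 2*w != 16 && (pos_1 + 3*w <= 77/3 || 2*pos_1 + 6*w < 25))))))
Answer: WP = (5*w > 3 ==> (forall pos_1. (((pos_1 > -1 || 3*pos_1 < -7) ==> (w <= 77/3 || 2*w < 25)) && ((!(pos_1 > -1 || 3*pos_1 < -7)) ==> (pos_1 <= 50/3 || 2*pos_1 < 7))))) && ((!(5*w > 3)) ==> (3*w == -8 && ((!(pos <= -9)) ==> (3*pos != w + 1 && (3*pos <= 32/3 || 6*pos < -5))) && (pos <= -9 ==> (forall pos_1. (pos_1 + 2*w != 16 && (pos_1 + 3*w <= 77/3 || 2*pos_1 + 6*w < 25))))))


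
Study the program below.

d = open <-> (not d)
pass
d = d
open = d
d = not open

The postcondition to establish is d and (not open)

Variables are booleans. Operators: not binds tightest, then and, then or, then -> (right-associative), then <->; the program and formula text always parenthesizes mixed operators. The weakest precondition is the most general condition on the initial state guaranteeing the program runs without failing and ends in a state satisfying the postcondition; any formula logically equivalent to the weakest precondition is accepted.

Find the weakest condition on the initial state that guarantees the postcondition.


Working backward. After the program, d and (not open) must hold.
Before d := not open: not open
Before open := d: not d
Before d := d: not d
Before skip: not d
Before d := open <-> (not d): not (open <-> (not d))
Answer: WP = not (open <-> (not d))


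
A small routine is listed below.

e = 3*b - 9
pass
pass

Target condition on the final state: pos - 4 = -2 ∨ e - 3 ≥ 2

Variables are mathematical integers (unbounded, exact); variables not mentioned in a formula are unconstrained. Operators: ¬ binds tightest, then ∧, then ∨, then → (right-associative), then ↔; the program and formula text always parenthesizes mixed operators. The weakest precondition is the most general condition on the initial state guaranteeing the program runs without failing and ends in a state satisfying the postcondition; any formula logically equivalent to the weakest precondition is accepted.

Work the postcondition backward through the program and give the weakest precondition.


Working backward. After the program, the postcondition pos - 4 = -2 ∨ e - 3 ≥ 2 must hold; in canonical form it is pos = 2 ∨ e ≥ 5.
Before skip: pos = 2 ∨ e ≥ 5
Before skip: pos = 2 ∨ e ≥ 5
Before e := 3*b - 9: pos = 2 ∨ 3*b ≥ 14
Answer: WP = pos = 2 ∨ 3*b ≥ 14


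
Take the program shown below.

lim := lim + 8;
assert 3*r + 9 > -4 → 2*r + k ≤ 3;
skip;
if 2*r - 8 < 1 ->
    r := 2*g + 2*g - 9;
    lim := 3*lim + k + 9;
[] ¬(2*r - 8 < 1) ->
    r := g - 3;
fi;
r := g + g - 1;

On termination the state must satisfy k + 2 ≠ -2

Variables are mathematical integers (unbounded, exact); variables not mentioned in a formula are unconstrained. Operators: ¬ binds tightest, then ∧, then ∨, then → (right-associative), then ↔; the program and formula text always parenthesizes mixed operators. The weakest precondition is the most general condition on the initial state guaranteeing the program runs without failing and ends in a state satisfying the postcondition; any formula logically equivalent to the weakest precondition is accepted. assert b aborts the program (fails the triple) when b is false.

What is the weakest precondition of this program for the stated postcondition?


Working backward. After the program, the postcondition k + 2 ≠ -2 must hold; in canonical form it is k ≠ -4.
Before r := g + g - 1: k ≠ -4
Then branch requires k ≠ -4; else branch requires k ≠ -4.
Before the if: (2*r < 9 → k ≠ -4) ∧ ((¬(2*r < 9)) → k ≠ -4)
Before skip: (2*r < 9 → k ≠ -4) ∧ ((¬(2*r < 9)) → k ≠ -4)
Before assert 3*r + 9 > -4 → 2*r + k ≤ 3: (3*r > -13 → k + 2*r ≤ 3) ∧ (2*r < 9 → k ≠ -4) ∧ ((¬(2*r < 9)) → k ≠ -4)
Before lim := lim + 8: (3*r > -13 → k + 2*r ≤ 3) ∧ (2*r < 9 → k ≠ -4) ∧ ((¬(2*r < 9)) → k ≠ -4)
Answer: WP = (3*r > -13 → k + 2*r ≤ 3) ∧ (2*r < 9 → k ≠ -4) ∧ ((¬(2*r < 9)) → k ≠ -4)


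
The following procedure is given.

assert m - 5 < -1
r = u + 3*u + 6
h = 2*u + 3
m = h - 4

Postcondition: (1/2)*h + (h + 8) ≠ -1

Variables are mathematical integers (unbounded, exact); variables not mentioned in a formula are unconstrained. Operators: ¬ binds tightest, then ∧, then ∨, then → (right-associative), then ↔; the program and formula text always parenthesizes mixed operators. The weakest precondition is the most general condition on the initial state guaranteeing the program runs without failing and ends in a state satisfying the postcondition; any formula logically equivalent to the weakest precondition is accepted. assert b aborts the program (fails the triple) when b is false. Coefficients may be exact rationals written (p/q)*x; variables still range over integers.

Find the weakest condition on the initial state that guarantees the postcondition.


Working backward. After the program, the postcondition (1/2)*h + (h + 8) ≠ -1 must hold; in canonical form it is (3/2)*h ≠ -9.
Before m := h - 4: (3/2)*h ≠ -9
Before h := 2*u + 3: 3*u ≠ -27/2
Before r := u + 3*u + 6: 3*u ≠ -27/2
Before assert m - 5 < -1: m < 4 ∧ 3*u ≠ -27/2
Answer: WP = m < 4 ∧ 3*u ≠ -27/2


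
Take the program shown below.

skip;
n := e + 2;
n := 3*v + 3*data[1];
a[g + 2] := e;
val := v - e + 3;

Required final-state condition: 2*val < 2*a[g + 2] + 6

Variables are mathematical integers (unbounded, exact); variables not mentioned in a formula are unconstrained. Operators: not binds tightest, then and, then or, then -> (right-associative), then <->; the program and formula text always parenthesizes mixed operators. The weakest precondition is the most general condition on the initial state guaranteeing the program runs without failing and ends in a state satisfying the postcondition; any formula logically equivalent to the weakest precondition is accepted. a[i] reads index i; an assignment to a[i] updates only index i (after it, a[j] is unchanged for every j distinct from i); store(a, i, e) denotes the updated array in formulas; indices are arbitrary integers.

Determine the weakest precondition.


Working backward. After the program, 2*val < 2*a[g + 2] + 6 must hold.
Before val := v - e + 3: 2*v < 2*a[g + 2] + 2*e
Before a[g + 2] := e: 2*v < 2*store(a, g + 2, e)[g + 2] + 2*e
Before n := 3*v + 3*data[1]: 2*v < 2*store(a, g + 2, e)[g + 2] + 2*e
Before n := e + 2: 2*v < 2*store(a, g + 2, e)[g + 2] + 2*e
Before skip: 2*v < 2*store(a, g + 2, e)[g + 2] + 2*e
Answer: WP = 2*v < 2*store(a, g + 2, e)[g + 2] + 2*e


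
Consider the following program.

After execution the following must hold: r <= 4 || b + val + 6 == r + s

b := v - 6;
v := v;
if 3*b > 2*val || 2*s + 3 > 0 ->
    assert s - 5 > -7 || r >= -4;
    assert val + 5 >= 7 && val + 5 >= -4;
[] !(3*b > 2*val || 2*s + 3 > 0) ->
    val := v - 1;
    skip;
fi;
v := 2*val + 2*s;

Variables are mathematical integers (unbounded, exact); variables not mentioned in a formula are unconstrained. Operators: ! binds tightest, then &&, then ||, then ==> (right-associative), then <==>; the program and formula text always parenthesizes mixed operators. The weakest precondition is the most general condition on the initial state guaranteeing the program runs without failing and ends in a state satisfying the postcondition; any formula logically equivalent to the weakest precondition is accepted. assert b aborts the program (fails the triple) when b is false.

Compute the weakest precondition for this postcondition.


Working backward. After the program, the postcondition r <= 4 || b + val + 6 == r + s must hold; in canonical form it is r <= 4 || b + val == r + s - 6.
Before v := 2*val + 2*s: r <= 4 || b + val == r + s - 6
Then branch requires (s > -2 || r >= -4) && val >= 2 && val >= -9 && (r <= 4 || b + val == r + s - 6); else branch requires r <= 4 || b + v == r + s - 5.
Before the if: ((3*b > 2*val || 2*s > -3) ==> ((s > -2 || r >= -4) && val >= 2 && val >= -9 && (r <= 4 || b + val == r + s - 6))) && ((!(3*b > 2*val || 2*s > -3)) ==> (r <= 4 || b + v == r + s - 5))
Before v := v: ((3*b > 2*val || 2*s > -3) ==> ((s > -2 || r >= -4) && val >= 2 && val >= -9 && (r <= 4 || b + val == r + s - 6))) && ((!(3*b > 2*val || 2*s > -3)) ==> (r <= 4 || b + v == r + s - 5))
Before b := v - 6: ((3*v > 2*val + 18 || 2*s > -3) ==> ((s > -2 || r >= -4) && val >= 2 && val >= -9 && (r <= 4 || v + val == r + s))) && ((!(3*v > 2*val + 18 || 2*s > -3)) ==> (r <= 4 || 2*v == r + s + 1))
Answer: WP = ((3*v > 2*val + 18 || 2*s > -3) ==> ((s > -2 || r >= -4) && val >= 2 && val >= -9 && (r <= 4 || v + val == r + s))) && ((!(3*v > 2*val + 18 || 2*s > -3)) ==> (r <= 4 || 2*v == r + s + 1))


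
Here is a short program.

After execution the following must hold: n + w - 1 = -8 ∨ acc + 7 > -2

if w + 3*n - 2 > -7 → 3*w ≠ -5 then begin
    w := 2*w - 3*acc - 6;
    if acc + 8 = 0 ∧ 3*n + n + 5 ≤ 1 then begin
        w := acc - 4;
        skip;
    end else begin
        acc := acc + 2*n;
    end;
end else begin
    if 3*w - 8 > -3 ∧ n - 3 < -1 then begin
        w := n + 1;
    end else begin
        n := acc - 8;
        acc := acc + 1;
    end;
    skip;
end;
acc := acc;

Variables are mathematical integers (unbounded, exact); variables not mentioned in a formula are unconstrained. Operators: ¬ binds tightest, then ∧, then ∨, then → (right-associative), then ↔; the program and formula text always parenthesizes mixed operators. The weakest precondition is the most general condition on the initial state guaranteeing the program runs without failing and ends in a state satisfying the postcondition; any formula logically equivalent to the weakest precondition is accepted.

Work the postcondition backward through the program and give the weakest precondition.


Working backward. After the program, the postcondition n + w - 1 = -8 ∨ acc + 7 > -2 must hold; in canonical form it is n + w = -7 ∨ acc > -9.
Before acc := acc: n + w = -7 ∨ acc > -9
Then branch requires ((acc = -8 ∧ 4*n ≤ -4) → (acc + n = -3 ∨ acc > -9)) ∧ ((¬(acc = -8 ∧ 4*n ≤ -4)) → (n + 2*w = 3*acc - 1 ∨ acc + 2*n > -9)); else branch requires ((3*w > 5 ∧ n < 2) → (2*n = -8 ∨ acc > -9)) ∧ ((¬(3*w > 5 ∧ n < 2)) → (acc + w = 1 ∨ acc > -10)).
Before the if: ((3*n + w > -5 → 3*w ≠ -5) → (((acc = -8 ∧ 4*n ≤ -4) → (acc + n = -3 ∨ acc > -9)) ∧ ((¬(acc = -8 ∧ 4*n ≤ -4)) → (n + 2*w = 3*acc - 1 ∨ acc + 2*n > -9)))) ∧ ((¬(3*n + w > -5 → 3*w ≠ -5)) → (((3*w > 5 ∧ n < 2) → (2*n = -8 ∨ acc > -9)) ∧ ((¬(3*w > 5 ∧ n < 2)) → (acc + w = 1 ∨ acc > -10))))
Answer: WP = ((3*n + w > -5 → 3*w ≠ -5) → (((acc = -8 ∧ 4*n ≤ -4) → (acc + n = -3 ∨ acc > -9)) ∧ ((¬(acc = -8 ∧ 4*n ≤ -4)) → (n + 2*w = 3*acc - 1 ∨ acc + 2*n > -9)))) ∧ ((¬(3*n + w > -5 → 3*w ≠ -5)) → (((3*w > 5 ∧ n < 2) → (2*n = -8 ∨ acc > -9)) ∧ ((¬(3*w > 5 ∧ n < 2)) → (acc + w = 1 ∨ acc > -10))))


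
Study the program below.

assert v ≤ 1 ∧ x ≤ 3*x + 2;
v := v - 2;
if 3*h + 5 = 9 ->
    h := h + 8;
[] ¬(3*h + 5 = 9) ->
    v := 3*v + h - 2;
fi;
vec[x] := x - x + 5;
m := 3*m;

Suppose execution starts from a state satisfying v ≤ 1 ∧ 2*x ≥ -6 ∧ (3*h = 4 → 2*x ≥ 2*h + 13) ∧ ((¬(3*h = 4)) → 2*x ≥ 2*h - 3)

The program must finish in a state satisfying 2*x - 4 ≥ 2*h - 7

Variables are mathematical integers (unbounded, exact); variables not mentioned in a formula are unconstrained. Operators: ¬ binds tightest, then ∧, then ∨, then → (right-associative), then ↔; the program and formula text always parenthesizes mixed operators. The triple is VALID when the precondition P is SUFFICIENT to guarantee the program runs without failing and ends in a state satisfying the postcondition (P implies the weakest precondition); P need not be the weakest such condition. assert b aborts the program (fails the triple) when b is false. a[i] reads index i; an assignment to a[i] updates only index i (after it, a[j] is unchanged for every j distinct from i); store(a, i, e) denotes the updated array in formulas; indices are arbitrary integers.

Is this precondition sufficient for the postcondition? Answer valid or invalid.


Working backward. After the program, the postcondition 2*x - 4 ≥ 2*h - 7 must hold; in canonical form it is 2*x ≥ 2*h - 3.
Before m := 3*m: 2*x ≥ 2*h - 3
Before vec[x] := x - x + 5: 2*x ≥ 2*h - 3
Then branch requires 2*x ≥ 2*h + 13; else branch requires 2*x ≥ 2*h - 3.
Before the if: (3*h = 4 → 2*x ≥ 2*h + 13) ∧ ((¬(3*h = 4)) → 2*x ≥ 2*h - 3)
Before v := v - 2: (3*h = 4 → 2*x ≥ 2*h + 13) ∧ ((¬(3*h = 4)) → 2*x ≥ 2*h - 3)
Before assert v ≤ 1 ∧ x ≤ 3*x + 2: v ≤ 1 ∧ 2*x ≥ -2 ∧ (3*h = 4 → 2*x ≥ 2*h + 13) ∧ ((¬(3*h = 4)) → 2*x ≥ 2*h - 3)
The weakest precondition is v ≤ 1 ∧ 2*x ≥ -2 ∧ (3*h = 4 → 2*x ≥ 2*h + 13) ∧ ((¬(3*h = 4)) → 2*x ≥ 2*h - 3).
Check whether v ≤ 1 ∧ 2*x ≥ -6 ∧ (3*h = 4 → 2*x ≥ 2*h + 13) ∧ ((¬(3*h = 4)) → 2*x ≥ 2*h - 3) implies it.
Countermodel: at the initial state h = -1, v = 1, x = -2, the precondition holds but the weakest precondition fails.
Answer: invalid


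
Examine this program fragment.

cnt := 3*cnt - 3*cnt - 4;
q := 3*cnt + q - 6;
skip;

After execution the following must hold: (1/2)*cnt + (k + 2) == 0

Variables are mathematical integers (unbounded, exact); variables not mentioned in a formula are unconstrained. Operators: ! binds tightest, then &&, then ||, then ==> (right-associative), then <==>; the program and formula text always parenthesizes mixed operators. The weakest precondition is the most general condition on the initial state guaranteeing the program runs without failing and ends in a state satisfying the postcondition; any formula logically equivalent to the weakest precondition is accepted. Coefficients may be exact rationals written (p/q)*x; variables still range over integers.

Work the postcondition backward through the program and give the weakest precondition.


Working backward. After the program, the postcondition (1/2)*cnt + (k + 2) == 0 must hold; in canonical form it is (1/2)*cnt + k == -2.
Before skip: (1/2)*cnt + k == -2
Before q := 3*cnt + q - 6: (1/2)*cnt + k == -2
Before cnt := 3*cnt - 3*cnt - 4: k == 0
Answer: WP = k == 0


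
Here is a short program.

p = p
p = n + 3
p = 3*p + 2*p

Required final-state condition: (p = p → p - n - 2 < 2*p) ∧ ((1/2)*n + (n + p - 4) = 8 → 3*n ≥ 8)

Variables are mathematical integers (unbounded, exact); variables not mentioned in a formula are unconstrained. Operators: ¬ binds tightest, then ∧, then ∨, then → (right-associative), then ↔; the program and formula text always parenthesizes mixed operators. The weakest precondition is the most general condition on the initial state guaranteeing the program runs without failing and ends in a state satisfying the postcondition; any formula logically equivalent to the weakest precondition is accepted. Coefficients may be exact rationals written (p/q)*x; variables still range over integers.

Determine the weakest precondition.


Working backward. After the program, the postcondition (p = p → p - n - 2 < 2*p) ∧ ((1/2)*n + (n + p - 4) = 8 → 3*n ≥ 8) must hold; in canonical form it is n + p > -2 ∧ ((3/2)*n + p = 12 → 3*n ≥ 8).
Before p := 3*p + 2*p: n + 5*p > -2 ∧ ((3/2)*n + 5*p = 12 → 3*n ≥ 8)
Before p := n + 3: 6*n > -17 ∧ ((13/2)*n = -3 → 3*n ≥ 8)
Before p := p: 6*n > -17 ∧ ((13/2)*n = -3 → 3*n ≥ 8)
Answer: WP = 6*n > -17 ∧ ((13/2)*n = -3 → 3*n ≥ 8)


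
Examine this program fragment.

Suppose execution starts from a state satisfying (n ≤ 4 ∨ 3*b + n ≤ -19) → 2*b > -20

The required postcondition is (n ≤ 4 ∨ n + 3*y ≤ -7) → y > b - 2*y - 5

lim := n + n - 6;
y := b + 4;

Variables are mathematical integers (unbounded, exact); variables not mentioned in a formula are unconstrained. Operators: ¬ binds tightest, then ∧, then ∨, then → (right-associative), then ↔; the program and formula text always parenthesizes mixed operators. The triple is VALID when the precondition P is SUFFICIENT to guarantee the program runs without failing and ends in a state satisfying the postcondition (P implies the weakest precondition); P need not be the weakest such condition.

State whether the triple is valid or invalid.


Working backward. After the program, the postcondition (n ≤ 4 ∨ n + 3*y ≤ -7) → y > b - 2*y - 5 must hold; in canonical form it is (n ≤ 4 ∨ n + 3*y ≤ -7) → 3*y > b - 5.
Before y := b + 4: (n ≤ 4 ∨ 3*b + n ≤ -19) → 2*b > -17
Before lim := n + n - 6: (n ≤ 4 ∨ 3*b + n ≤ -19) → 2*b > -17
The weakest precondition is (n ≤ 4 ∨ 3*b + n ≤ -19) → 2*b > -17.
Check whether (n ≤ 4 ∨ 3*b + n ≤ -19) → 2*b > -20 implies it.
Countermodel: at the initial state b = -9, n = 5, the precondition holds but the weakest precondition fails.
Answer: invalid


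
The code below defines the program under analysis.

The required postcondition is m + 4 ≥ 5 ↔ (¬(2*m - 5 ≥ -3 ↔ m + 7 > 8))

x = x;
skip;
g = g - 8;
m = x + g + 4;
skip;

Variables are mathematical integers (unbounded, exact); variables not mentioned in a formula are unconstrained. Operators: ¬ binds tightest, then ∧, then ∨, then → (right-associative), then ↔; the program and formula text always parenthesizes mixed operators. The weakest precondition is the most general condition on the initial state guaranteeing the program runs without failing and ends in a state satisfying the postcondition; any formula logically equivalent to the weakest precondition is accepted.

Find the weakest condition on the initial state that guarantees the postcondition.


Working backward. After the program, the postcondition m + 4 ≥ 5 ↔ (¬(2*m - 5 ≥ -3 ↔ m + 7 > 8)) must hold; in canonical form it is m ≥ 1 ↔ (¬(2*m ≥ 2 ↔ m > 1)).
Before skip: m ≥ 1 ↔ (¬(2*m ≥ 2 ↔ m > 1))
Before m := x + g + 4: g + x ≥ -3 ↔ (¬(2*g + 2*x ≥ -6 ↔ g + x > -3))
Before g := g - 8: g + x ≥ 5 ↔ (¬(2*g + 2*x ≥ 10 ↔ g + x > 5))
Before skip: g + x ≥ 5 ↔ (¬(2*g + 2*x ≥ 10 ↔ g + x > 5))
Before x := x: g + x ≥ 5 ↔ (¬(2*g + 2*x ≥ 10 ↔ g + x > 5))
Answer: WP = g + x ≥ 5 ↔ (¬(2*g + 2*x ≥ 10 ↔ g + x > 5))


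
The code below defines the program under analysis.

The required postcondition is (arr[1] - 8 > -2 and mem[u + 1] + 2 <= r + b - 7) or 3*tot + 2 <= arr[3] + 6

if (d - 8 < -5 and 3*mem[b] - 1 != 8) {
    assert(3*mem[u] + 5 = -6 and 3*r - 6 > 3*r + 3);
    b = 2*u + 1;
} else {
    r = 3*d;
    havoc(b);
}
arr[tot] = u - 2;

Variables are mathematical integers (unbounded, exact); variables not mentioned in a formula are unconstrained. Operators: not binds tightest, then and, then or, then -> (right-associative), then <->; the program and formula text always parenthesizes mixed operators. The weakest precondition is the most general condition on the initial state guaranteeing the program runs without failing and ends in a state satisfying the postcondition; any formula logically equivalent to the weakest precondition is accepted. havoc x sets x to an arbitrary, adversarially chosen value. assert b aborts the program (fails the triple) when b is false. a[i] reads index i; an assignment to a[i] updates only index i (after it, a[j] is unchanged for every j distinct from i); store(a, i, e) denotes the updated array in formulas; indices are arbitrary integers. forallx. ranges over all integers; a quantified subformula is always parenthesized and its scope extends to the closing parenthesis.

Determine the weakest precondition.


Working backward. After the program, the postcondition (arr[1] - 8 > -2 and mem[u + 1] + 2 <= r + b - 7) or 3*tot + 2 <= arr[3] + 6 must hold; in canonical form it is (arr[1] > 6 and mem[u + 1] <= b + r - 9) or 3*tot <= arr[3] + 4.
Before arr[tot] := u - 2: (store(arr, tot, u - 2)[1] > 6 and mem[u + 1] <= b + r - 9) or 3*tot <= store(arr, tot, u - 2)[3] + 4
Then branch requires false; else branch requires forall b_1. ((store(arr, tot, u - 2)[1] > 6 and mem[u + 1] <= b_1 + 3*d - 9) or 3*tot <= store(arr, tot, u - 2)[3] + 4).
Before the if: (not (d < 3 and 3*mem[b] != 9)) and ((not (d < 3 and 3*mem[b] != 9)) -> (forall b_1. ((store(arr, tot, u - 2)[1] > 6 and mem[u + 1] <= b_1 + 3*d - 9) or 3*tot <= store(arr, tot, u - 2)[3] + 4)))
Answer: WP = (not (d < 3 and 3*mem[b] != 9)) and ((not (d < 3 and 3*mem[b] != 9)) -> (forall b_1. ((store(arr, tot, u - 2)[1] > 6 and mem[u + 1] <= b_1 + 3*d - 9) or 3*tot <= store(arr, tot, u - 2)[3] + 4)))


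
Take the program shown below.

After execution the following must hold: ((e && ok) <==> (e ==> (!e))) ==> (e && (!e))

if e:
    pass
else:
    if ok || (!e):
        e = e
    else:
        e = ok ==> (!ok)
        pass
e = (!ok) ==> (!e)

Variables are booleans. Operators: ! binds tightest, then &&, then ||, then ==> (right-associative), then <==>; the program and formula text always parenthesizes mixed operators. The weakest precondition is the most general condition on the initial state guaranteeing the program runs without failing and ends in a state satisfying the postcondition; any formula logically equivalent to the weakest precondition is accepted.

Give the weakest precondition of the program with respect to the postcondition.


Working backward. After the program, the postcondition ((e && ok) <==> (e ==> (!e))) ==> (e && (!e)) must hold; in canonical form it is !((e && ok) <==> (e ==> (!e))).
Before e := (!ok) ==> (!e): !((((!ok) ==> (!e)) && ok) <==> (((!ok) ==> (!e)) ==> (!((!ok) ==> (!e)))))
Then branch requires !((((!ok) ==> (!e)) && ok) <==> (((!ok) ==> (!e)) ==> (!((!ok) ==> (!e))))); else branch requires ((ok || (!e)) ==> (!((((!ok) ==> (!e)) && ok) <==> (((!ok) ==> (!e)) ==> (!((!ok) ==> (!e))))))) && ((!(ok || (!e))) ==> (!((((!ok) ==> (!(ok ==> (!ok)))) && ok) <==> (((!ok) ==> (!(ok ==> (!ok)))) ==> (!((!ok) ==> (!(ok ==> (!ok))))))))).
Before the if: (e ==> (!((((!ok) ==> (!e)) && ok) <==> (((!ok) ==> (!e)) ==> (!((!ok) ==> (!e))))))) && ((!e) ==> (((ok || (!e)) ==> (!((((!ok) ==> (!e)) && ok) <==> (((!ok) ==> (!e)) ==> (!((!ok) ==> (!e))))))) && ((!(ok || (!e))) ==> (!((((!ok) ==> (!(ok ==> (!ok)))) && ok) <==> (((!ok) ==> (!(ok ==> (!ok)))) ==> (!((!ok) ==> (!(ok ==> (!ok)))))))))))
Answer: WP = (e ==> (!((((!ok) ==> (!e)) && ok) <==> (((!ok) ==> (!e)) ==> (!((!ok) ==> (!e))))))) && ((!e) ==> (((ok || (!e)) ==> (!((((!ok) ==> (!e)) && ok) <==> (((!ok) ==> (!e)) ==> (!((!ok) ==> (!e))))))) && ((!(ok || (!e))) ==> (!((((!ok) ==> (!(ok ==> (!ok)))) && ok) <==> (((!ok) ==> (!(ok ==> (!ok)))) ==> (!((!ok) ==> (!(ok ==> (!ok)))))))))))


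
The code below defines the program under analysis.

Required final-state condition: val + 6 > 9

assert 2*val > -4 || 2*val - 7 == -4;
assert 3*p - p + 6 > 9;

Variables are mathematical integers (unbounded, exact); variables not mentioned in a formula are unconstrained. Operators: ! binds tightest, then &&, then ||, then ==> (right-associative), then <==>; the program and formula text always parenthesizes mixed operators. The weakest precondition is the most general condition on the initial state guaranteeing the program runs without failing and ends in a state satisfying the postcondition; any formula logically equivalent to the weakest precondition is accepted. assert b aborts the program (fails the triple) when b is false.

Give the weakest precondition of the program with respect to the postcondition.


Working backward. After the program, the postcondition val + 6 > 9 must hold; in canonical form it is val > 3.
Before assert 3*p - p + 6 > 9: 2*p > 3 && val > 3
Before assert 2*val > -4 || 2*val - 7 == -4: (2*val > -4 || 2*val == 3) && 2*p > 3 && val > 3
Answer: WP = (2*val > -4 || 2*val == 3) && 2*p > 3 && val > 3


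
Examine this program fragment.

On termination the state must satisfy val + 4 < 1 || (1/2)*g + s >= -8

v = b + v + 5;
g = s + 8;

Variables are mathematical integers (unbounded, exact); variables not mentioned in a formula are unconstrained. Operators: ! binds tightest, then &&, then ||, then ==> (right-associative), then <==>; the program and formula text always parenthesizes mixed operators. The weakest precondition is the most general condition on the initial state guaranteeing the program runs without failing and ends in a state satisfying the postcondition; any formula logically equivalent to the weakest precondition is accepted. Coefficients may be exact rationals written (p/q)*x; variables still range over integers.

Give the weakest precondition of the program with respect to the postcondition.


Working backward. After the program, the postcondition val + 4 < 1 || (1/2)*g + s >= -8 must hold; in canonical form it is val < -3 || (1/2)*g + s >= -8.
Before g := s + 8: val < -3 || (3/2)*s >= -12
Before v := b + v + 5: val < -3 || (3/2)*s >= -12
Answer: WP = val < -3 || (3/2)*s >= -12


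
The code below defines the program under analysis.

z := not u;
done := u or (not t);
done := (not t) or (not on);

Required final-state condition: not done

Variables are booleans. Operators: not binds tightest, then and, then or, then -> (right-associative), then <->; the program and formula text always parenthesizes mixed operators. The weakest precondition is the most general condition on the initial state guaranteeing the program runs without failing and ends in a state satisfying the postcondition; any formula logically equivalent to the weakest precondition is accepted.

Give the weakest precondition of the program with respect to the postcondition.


Working backward. After the program, not done must hold.
Before done := (not t) or (not on): not ((not t) or (not on))
Before done := u or (not t): not ((not t) or (not on))
Before z := not u: not ((not t) or (not on))
Answer: WP = not ((not t) or (not on))


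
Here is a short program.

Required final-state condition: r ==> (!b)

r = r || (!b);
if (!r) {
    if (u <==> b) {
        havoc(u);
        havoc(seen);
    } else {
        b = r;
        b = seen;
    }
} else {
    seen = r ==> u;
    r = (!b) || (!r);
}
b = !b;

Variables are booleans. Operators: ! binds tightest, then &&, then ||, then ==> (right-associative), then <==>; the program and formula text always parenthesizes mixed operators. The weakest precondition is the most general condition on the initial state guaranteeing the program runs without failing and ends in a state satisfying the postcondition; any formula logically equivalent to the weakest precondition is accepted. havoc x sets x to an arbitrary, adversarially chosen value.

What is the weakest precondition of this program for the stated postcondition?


Working backward. After the program, r ==> (!b) must hold.
Before b := !b: r ==> b
Then branch requires ((u <==> b) ==> (r ==> b)) && ((!(u <==> b)) ==> (r ==> seen)); else branch requires ((!b) || (!r)) ==> b.
Before the if: ((!r) ==> (((u <==> b) ==> (r ==> b)) && ((!(u <==> b)) ==> (r ==> seen)))) && (r ==> (((!b) || (!r)) ==> b))
Before r := r || (!b): ((!(r || (!b))) ==> (((u <==> b) ==> ((r || (!b)) ==> b)) && ((!(u <==> b)) ==> ((r || (!b)) ==> seen)))) && ((r || (!b)) ==> (((!b) || (!(r || (!b)))) ==> b))
Answer: WP = ((!(r || (!b))) ==> (((u <==> b) ==> ((r || (!b)) ==> b)) && ((!(u <==> b)) ==> ((r || (!b)) ==> seen)))) && ((r || (!b)) ==> (((!b) || (!(r || (!b)))) ==> b))


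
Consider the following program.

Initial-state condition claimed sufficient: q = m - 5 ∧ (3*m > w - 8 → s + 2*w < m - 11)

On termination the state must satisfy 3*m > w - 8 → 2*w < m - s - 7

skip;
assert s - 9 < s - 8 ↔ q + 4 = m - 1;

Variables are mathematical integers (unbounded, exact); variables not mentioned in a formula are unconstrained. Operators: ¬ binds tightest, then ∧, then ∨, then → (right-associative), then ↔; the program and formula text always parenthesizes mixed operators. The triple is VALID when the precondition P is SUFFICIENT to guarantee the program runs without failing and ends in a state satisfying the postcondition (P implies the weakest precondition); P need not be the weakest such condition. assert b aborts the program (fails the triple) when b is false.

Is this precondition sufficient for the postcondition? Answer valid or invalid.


Working backward. After the program, the postcondition 3*m > w - 8 → 2*w < m - s - 7 must hold; in canonical form it is 3*m > w - 8 → s + 2*w < m - 7.
Before assert s - 9 < s - 8 ↔ q + 4 = m - 1: q = m - 5 ∧ (3*m > w - 8 → s + 2*w < m - 7)
Before skip: q = m - 5 ∧ (3*m > w - 8 → s + 2*w < m - 7)
The weakest precondition is q = m - 5 ∧ (3*m > w - 8 → s + 2*w < m - 7).
Check whether q = m - 5 ∧ (3*m > w - 8 → s + 2*w < m - 11) implies it.
Every state satisfying the precondition satisfies the weakest precondition: the implication holds.
Answer: valid


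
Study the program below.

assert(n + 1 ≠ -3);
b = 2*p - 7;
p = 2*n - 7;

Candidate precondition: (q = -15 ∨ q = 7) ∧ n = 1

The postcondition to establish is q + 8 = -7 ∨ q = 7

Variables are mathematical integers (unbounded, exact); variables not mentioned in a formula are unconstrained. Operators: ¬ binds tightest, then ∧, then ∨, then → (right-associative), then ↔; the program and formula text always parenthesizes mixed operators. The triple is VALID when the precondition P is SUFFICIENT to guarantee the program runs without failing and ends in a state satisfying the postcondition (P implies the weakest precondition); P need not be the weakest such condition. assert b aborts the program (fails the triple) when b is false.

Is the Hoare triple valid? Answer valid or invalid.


Working backward. After the program, the postcondition q + 8 = -7 ∨ q = 7 must hold; in canonical form it is q = -15 ∨ q = 7.
Before p := 2*n - 7: q = -15 ∨ q = 7
Before b := 2*p - 7: q = -15 ∨ q = 7
Before assert n + 1 ≠ -3: n ≠ -4 ∧ (q = -15 ∨ q = 7)
The weakest precondition is n ≠ -4 ∧ (q = -15 ∨ q = 7).
Check whether (q = -15 ∨ q = 7) ∧ n = 1 implies it.
Every state satisfying the precondition satisfies the weakest precondition: the implication holds.
Answer: valid


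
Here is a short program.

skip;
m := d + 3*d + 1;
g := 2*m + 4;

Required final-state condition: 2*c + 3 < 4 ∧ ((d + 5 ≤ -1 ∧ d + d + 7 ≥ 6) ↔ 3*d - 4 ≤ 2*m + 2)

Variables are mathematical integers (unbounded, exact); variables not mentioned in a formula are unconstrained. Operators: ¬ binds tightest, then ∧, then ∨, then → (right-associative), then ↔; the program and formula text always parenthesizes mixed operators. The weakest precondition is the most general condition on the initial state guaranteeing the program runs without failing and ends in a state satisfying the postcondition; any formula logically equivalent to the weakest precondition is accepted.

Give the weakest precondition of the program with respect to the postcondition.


Working backward. After the program, the postcondition 2*c + 3 < 4 ∧ ((d + 5 ≤ -1 ∧ d + d + 7 ≥ 6) ↔ 3*d - 4 ≤ 2*m + 2) must hold; in canonical form it is 2*c < 1 ∧ ((d ≤ -6 ∧ 2*d ≥ -1) ↔ 3*d ≤ 2*m + 6).
Before g := 2*m + 4: 2*c < 1 ∧ ((d ≤ -6 ∧ 2*d ≥ -1) ↔ 3*d ≤ 2*m + 6)
Before m := d + 3*d + 1: 2*c < 1 ∧ ((d ≤ -6 ∧ 2*d ≥ -1) ↔ 5*d ≥ -8)
Before skip: 2*c < 1 ∧ ((d ≤ -6 ∧ 2*d ≥ -1) ↔ 5*d ≥ -8)
Answer: WP = 2*c < 1 ∧ ((d ≤ -6 ∧ 2*d ≥ -1) ↔ 5*d ≥ -8)


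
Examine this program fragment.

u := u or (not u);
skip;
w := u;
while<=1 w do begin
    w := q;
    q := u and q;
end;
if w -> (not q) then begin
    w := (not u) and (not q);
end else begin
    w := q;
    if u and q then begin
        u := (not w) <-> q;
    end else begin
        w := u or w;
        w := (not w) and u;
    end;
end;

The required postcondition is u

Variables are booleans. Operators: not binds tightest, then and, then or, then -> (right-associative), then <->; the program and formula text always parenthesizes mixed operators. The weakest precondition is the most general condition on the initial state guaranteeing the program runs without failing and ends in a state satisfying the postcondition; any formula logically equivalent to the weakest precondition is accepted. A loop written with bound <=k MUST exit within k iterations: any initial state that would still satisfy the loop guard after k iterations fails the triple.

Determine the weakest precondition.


Working backward. After the program, u must hold.
Then branch requires u; else branch requires ((u and q) -> ((not q) <-> q)) and ((not (u and q)) -> u).
Before the if: ((w -> (not q)) -> u) and ((not (w -> (not q))) -> (((u and q) -> ((not q) <-> q)) and ((not (u and q)) -> u)))
Before the loop (bound <=1), unroll the exhaustion recursion (WP_0 = exit-now case; WP_j = one more guarded iteration, up to j = 1):
  WP_0: (not w) and ((w -> (not q)) -> u) and ((not (w -> (not q))) -> (((u and q) -> ((not q) <-> q)) and ((not (u and q)) -> u)))
  WP_1: (w -> ((not q) and ((q -> (not (u and q))) -> u) and ((not (q -> (not (u and q)))) -> (((u and q) -> ((not (u and q)) <-> (u and q))) and ((not (u and q)) -> u))))) and ((not w) -> (((w -> (not q)) -> u) and ((not (w -> (not q))) -> (((u and q) -> ((not q) <-> q)) and ((not (u and q)) -> u)))))
So before the loop: (w -> ((not q) and ((q -> (not (u and q))) -> u) and ((not (q -> (not (u and q)))) -> (((u and q) -> ((not (u and q)) <-> (u and q))) and ((not (u and q)) -> u))))) and ((not w) -> (((w -> (not q)) -> u) and ((not (w -> (not q))) -> (((u and q) -> ((not q) <-> q)) and ((not (u and q)) -> u)))))
Before w := u: (u -> ((not q) and ((q -> (not (u and q))) -> u) and ((not (q -> (not (u and q)))) -> (((u and q) -> ((not (u and q)) <-> (u and q))) and ((not (u and q)) -> u))))) and ((not u) -> (((u -> (not q)) -> u) and ((not (u -> (not q))) -> (((u and q) -> ((not q) <-> q)) and ((not (u and q)) -> u)))))
Before skip: (u -> ((not q) and ((q -> (not (u and q))) -> u) and ((not (q -> (not (u and q)))) -> (((u and q) -> ((not (u and q)) <-> (u and q))) and ((not (u and q)) -> u))))) and ((not u) -> (((u -> (not q)) -> u) and ((not (u -> (not q))) -> (((u and q) -> ((not q) <-> q)) and ((not (u and q)) -> u)))))
Before u := u or (not u): (not q) and ((not (q -> (not q))) -> (q -> ((not q) <-> q)))
Answer: WP = (not q) and ((not (q -> (not q))) -> (q -> ((not q) <-> q)))


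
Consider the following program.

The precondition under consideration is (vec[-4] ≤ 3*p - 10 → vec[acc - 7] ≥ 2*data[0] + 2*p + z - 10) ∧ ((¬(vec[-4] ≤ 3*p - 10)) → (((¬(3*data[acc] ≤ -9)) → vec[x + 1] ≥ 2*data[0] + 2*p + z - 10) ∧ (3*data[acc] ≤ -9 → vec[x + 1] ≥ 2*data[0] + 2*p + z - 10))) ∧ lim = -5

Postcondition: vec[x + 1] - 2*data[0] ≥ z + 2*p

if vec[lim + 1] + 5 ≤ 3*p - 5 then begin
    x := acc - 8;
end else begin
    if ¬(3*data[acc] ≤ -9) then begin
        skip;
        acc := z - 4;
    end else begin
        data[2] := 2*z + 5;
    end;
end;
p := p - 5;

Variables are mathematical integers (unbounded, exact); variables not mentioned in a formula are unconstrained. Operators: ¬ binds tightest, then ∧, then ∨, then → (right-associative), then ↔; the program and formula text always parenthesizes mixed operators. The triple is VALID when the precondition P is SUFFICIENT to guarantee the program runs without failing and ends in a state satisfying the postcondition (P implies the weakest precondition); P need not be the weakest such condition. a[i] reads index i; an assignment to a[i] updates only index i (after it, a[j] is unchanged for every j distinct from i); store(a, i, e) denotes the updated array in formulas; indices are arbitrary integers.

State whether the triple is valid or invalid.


Working backward. After the program, the postcondition vec[x + 1] - 2*data[0] ≥ z + 2*p must hold; in canonical form it is vec[x + 1] ≥ 2*data[0] + 2*p + z.
Before p := p - 5: vec[x + 1] ≥ 2*data[0] + 2*p + z - 10
Then branch requires vec[acc - 7] ≥ 2*data[0] + 2*p + z - 10; else branch requires ((¬(3*data[acc] ≤ -9)) → vec[x + 1] ≥ 2*data[0] + 2*p + z - 10) ∧ (3*data[acc] ≤ -9 → vec[x + 1] ≥ 2*data[0] + 2*p + z - 10).
Before the if: (vec[lim + 1] ≤ 3*p - 10 → vec[acc - 7] ≥ 2*data[0] + 2*p + z - 10) ∧ ((¬(vec[lim + 1] ≤ 3*p - 10)) → (((¬(3*data[acc] ≤ -9)) → vec[x + 1] ≥ 2*data[0] + 2*p + z - 10) ∧ (3*data[acc] ≤ -9 → vec[x + 1] ≥ 2*data[0] + 2*p + z - 10)))
The weakest precondition is (vec[lim + 1] ≤ 3*p - 10 → vec[acc - 7] ≥ 2*data[0] + 2*p + z - 10) ∧ ((¬(vec[lim + 1] ≤ 3*p - 10)) → (((¬(3*data[acc] ≤ -9)) → vec[x + 1] ≥ 2*data[0] + 2*p + z - 10) ∧ (3*data[acc] ≤ -9 → vec[x + 1] ≥ 2*data[0] + 2*p + z - 10))).
Check whether (vec[-4] ≤ 3*p - 10 → vec[acc - 7] ≥ 2*data[0] + 2*p + z - 10) ∧ ((¬(vec[-4] ≤ 3*p - 10)) → (((¬(3*data[acc] ≤ -9)) → vec[x + 1] ≥ 2*data[0] + 2*p + z - 10) ∧ (3*data[acc] ≤ -9 → vec[x + 1] ≥ 2*data[0] + 2*p + z - 10))) ∧ lim = -5 implies it.
Every state satisfying the precondition satisfies the weakest precondition: the implication holds.
Answer: valid


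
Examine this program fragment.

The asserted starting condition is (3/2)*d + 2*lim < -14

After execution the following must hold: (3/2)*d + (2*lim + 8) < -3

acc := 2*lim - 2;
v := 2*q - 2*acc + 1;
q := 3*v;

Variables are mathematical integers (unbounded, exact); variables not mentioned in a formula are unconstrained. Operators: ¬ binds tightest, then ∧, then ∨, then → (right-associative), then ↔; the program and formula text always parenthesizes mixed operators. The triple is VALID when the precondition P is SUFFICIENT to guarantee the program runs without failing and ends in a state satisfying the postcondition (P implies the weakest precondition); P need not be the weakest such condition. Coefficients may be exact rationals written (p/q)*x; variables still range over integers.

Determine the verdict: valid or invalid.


Working backward. After the program, the postcondition (3/2)*d + (2*lim + 8) < -3 must hold; in canonical form it is (3/2)*d + 2*lim < -11.
Before q := 3*v: (3/2)*d + 2*lim < -11
Before v := 2*q - 2*acc + 1: (3/2)*d + 2*lim < -11
Before acc := 2*lim - 2: (3/2)*d + 2*lim < -11
The weakest precondition is (3/2)*d + 2*lim < -11.
Check whether (3/2)*d + 2*lim < -14 implies it.
Every state satisfying the precondition satisfies the weakest precondition: the implication holds.
Answer: valid
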